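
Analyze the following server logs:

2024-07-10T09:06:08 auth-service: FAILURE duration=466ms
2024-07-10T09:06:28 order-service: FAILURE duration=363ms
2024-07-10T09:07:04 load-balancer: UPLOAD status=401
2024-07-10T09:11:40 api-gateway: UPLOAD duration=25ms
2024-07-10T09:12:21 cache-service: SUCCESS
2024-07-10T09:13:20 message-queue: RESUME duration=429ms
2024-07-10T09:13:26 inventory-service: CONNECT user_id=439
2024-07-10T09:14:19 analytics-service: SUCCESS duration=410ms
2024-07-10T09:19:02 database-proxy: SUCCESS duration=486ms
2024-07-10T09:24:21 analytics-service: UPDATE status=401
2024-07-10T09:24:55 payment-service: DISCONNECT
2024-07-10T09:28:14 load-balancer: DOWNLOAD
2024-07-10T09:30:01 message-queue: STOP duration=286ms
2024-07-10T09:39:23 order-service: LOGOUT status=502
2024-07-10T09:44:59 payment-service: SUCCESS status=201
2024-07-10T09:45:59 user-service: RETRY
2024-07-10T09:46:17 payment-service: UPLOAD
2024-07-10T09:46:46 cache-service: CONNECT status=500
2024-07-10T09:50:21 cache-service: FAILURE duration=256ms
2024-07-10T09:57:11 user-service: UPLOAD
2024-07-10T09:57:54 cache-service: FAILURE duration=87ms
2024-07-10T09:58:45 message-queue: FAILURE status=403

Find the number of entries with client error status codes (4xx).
3

To find matching entries:

1. Pattern to match: client error status codes (4xx)
2. Scan each log entry for the pattern
3. Count matches: 3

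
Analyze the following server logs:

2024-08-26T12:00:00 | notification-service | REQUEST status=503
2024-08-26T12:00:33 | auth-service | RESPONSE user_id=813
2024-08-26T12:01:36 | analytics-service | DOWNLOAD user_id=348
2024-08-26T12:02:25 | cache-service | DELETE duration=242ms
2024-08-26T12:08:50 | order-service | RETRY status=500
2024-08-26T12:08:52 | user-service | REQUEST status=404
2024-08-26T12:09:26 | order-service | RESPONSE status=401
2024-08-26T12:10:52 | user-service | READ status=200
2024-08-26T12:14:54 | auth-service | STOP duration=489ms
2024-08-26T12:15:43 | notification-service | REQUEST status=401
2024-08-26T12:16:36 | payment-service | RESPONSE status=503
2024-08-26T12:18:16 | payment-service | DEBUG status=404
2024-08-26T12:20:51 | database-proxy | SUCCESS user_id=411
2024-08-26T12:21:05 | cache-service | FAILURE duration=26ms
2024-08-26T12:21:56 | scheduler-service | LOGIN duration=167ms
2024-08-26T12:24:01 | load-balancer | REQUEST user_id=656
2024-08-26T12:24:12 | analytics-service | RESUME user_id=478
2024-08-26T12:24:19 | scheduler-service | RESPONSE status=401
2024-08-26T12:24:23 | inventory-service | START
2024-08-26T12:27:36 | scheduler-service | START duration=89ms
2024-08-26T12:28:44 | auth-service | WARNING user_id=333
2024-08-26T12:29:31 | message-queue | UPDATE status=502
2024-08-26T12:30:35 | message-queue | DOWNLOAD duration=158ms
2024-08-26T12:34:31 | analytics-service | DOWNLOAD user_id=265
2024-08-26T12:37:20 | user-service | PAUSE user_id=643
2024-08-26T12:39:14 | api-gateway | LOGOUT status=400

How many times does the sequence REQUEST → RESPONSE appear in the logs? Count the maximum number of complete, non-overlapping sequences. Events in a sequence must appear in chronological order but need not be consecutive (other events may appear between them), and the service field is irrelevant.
4

To count sequences:

1. Look for pattern: REQUEST → RESPONSE
2. Greedily scan the log in chronological order, matching each sequence element in turn (ignoring service)
3. Each time the full pattern completes, increment the count and restart matching from the next event
4. Complete non-overlapping sequences found: 4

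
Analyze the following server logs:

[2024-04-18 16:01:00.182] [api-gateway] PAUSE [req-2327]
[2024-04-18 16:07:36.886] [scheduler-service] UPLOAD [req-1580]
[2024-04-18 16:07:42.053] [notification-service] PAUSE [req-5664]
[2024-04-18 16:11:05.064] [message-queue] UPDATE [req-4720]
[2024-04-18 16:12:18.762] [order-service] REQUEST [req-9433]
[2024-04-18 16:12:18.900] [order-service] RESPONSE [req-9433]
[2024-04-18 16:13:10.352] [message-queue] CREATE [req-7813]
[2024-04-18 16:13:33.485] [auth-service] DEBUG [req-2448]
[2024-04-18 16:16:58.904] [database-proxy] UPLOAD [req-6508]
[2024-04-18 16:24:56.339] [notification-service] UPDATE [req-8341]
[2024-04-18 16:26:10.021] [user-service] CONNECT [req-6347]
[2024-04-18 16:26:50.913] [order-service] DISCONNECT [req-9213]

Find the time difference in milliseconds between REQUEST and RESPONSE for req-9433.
138

To calculate latency:

1. Find REQUEST with id req-9433: 2024-04-18 16:12:18.762
2. Find RESPONSE with id req-9433: 2024-04-18 16:12:18.900
3. Latency: 2024-04-18 16:12:18.900 - 2024-04-18 16:12:18.762 = 138ms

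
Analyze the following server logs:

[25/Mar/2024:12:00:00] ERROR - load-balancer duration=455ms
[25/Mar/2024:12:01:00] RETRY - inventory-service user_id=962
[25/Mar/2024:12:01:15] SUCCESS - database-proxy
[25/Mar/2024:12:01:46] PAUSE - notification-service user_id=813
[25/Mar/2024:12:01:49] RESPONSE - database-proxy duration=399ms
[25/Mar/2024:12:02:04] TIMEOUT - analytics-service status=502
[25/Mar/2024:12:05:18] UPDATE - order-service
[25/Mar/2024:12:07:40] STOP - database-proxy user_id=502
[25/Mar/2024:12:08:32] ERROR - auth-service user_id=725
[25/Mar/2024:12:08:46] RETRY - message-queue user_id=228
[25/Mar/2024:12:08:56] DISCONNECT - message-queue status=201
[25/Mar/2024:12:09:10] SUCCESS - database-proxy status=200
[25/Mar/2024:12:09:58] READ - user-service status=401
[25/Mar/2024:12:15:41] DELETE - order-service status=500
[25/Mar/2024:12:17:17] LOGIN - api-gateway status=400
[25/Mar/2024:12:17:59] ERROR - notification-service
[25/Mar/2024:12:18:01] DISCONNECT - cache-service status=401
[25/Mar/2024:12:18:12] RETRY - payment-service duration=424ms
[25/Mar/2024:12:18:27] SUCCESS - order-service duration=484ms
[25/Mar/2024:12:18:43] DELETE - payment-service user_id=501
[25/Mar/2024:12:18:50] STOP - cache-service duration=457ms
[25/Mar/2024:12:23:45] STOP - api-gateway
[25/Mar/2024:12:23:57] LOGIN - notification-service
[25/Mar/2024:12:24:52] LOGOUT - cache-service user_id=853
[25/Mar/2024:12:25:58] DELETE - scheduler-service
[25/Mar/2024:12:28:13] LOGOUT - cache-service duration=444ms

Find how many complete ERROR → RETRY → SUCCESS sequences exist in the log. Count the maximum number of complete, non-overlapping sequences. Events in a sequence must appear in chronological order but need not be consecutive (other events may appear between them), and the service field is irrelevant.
3

To count sequences:

1. Look for pattern: ERROR → RETRY → SUCCESS
2. Greedily scan the log in chronological order, matching each sequence element in turn (ignoring service)
3. Each time the full pattern completes, increment the count and restart matching from the next event
4. Complete non-overlapping sequences found: 3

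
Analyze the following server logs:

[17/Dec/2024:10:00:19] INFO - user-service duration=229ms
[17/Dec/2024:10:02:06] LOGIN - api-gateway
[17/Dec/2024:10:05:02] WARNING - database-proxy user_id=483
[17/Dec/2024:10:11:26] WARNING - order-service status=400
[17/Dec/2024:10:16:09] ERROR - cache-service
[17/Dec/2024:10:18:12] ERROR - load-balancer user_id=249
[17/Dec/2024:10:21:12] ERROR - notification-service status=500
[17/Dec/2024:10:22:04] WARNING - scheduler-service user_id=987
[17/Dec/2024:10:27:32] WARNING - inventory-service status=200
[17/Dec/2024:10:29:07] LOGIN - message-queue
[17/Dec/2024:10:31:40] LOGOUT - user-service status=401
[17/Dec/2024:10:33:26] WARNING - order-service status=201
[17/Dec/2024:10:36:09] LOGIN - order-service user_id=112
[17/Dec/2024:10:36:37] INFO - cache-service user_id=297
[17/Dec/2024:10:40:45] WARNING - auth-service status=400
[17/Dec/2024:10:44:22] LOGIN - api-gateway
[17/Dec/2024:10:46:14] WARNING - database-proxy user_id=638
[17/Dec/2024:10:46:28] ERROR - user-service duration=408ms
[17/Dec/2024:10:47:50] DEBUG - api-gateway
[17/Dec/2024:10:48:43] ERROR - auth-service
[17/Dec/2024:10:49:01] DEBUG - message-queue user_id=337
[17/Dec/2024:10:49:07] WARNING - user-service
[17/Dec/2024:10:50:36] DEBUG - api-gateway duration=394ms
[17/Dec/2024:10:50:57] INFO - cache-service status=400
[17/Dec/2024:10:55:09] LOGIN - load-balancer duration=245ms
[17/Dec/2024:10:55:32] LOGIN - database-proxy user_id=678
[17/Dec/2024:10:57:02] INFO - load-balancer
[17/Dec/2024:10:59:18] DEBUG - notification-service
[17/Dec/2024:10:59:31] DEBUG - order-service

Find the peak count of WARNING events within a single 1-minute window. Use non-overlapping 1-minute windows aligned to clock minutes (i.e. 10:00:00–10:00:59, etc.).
1

To find the burst window:

1. Divide the log period into non-overlapping 1-minute windows starting at 10:00
2. Count WARNING events in each window
3. Find the window with maximum count
4. Maximum events in a window: 1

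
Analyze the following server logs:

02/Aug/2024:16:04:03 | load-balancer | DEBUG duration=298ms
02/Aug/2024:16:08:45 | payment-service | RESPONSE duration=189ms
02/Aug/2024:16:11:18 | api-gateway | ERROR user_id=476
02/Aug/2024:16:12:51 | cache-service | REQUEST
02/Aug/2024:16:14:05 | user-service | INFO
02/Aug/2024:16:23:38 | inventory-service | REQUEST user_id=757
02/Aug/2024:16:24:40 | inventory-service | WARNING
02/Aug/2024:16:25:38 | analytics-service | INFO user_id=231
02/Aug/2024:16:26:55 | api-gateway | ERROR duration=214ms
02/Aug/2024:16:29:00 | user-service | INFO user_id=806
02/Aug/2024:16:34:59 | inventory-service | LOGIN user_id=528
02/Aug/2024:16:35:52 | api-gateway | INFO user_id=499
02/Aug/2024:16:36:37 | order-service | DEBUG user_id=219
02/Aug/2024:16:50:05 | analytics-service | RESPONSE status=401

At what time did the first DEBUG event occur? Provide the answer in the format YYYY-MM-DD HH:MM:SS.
2024-08-02 16:04:03

To find the first event:

1. Filter for all DEBUG events
2. Sort by timestamp
3. Select the first one
4. Timestamp: 2024-08-02 16:04:03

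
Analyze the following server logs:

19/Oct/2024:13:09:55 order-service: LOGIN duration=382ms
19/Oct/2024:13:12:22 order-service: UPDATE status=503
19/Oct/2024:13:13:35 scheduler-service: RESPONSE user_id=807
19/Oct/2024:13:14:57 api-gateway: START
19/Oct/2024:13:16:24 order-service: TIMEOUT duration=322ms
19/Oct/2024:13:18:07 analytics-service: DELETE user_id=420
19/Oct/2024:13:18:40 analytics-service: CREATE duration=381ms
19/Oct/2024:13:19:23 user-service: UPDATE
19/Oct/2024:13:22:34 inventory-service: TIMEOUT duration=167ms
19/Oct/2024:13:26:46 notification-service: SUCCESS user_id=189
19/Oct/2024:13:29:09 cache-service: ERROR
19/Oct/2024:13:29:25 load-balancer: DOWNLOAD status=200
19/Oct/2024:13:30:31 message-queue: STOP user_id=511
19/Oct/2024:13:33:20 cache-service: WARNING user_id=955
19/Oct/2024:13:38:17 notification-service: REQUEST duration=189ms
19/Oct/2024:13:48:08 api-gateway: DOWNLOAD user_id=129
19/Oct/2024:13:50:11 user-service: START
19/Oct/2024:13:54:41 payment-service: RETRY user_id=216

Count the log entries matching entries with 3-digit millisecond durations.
5

To find matching entries:

1. Pattern to match: entries with 3-digit millisecond durations
2. Scan each log entry for the pattern
3. Count matches: 5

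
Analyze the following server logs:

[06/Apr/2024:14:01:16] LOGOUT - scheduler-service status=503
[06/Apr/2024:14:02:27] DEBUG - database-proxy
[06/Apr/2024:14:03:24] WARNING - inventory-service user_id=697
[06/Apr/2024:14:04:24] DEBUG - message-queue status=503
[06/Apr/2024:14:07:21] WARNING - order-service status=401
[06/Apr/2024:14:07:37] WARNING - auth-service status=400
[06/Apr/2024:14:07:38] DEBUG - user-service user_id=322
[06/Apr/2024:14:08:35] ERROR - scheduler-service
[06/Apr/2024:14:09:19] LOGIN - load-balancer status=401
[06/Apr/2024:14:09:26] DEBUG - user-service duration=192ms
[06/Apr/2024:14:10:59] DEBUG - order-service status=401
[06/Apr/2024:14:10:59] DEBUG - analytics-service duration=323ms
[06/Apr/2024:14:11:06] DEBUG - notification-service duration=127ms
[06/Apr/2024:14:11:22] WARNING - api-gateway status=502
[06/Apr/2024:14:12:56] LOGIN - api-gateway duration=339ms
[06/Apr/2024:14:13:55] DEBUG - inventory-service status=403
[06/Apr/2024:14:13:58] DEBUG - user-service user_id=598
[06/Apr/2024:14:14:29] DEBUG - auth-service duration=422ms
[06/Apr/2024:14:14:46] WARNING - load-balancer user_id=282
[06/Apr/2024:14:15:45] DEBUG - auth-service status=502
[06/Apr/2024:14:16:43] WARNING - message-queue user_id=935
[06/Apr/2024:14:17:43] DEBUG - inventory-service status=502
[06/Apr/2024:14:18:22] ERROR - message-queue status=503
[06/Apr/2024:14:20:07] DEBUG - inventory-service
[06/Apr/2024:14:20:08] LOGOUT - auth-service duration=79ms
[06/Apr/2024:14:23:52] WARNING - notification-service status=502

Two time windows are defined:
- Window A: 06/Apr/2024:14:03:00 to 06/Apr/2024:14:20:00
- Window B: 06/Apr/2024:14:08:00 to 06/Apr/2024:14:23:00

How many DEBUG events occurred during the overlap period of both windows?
9

To find overlap events:

1. Window A: 06/Apr/2024:14:03:00 to 06/Apr/2024:14:20:00
2. Window B: 06/Apr/2024:14:08:00 to 06/Apr/2024:14:23:00
3. Overlap period: 06/Apr/2024:14:08:00 to 06/Apr/2024:14:20:00
4. Count DEBUG events in overlap: 9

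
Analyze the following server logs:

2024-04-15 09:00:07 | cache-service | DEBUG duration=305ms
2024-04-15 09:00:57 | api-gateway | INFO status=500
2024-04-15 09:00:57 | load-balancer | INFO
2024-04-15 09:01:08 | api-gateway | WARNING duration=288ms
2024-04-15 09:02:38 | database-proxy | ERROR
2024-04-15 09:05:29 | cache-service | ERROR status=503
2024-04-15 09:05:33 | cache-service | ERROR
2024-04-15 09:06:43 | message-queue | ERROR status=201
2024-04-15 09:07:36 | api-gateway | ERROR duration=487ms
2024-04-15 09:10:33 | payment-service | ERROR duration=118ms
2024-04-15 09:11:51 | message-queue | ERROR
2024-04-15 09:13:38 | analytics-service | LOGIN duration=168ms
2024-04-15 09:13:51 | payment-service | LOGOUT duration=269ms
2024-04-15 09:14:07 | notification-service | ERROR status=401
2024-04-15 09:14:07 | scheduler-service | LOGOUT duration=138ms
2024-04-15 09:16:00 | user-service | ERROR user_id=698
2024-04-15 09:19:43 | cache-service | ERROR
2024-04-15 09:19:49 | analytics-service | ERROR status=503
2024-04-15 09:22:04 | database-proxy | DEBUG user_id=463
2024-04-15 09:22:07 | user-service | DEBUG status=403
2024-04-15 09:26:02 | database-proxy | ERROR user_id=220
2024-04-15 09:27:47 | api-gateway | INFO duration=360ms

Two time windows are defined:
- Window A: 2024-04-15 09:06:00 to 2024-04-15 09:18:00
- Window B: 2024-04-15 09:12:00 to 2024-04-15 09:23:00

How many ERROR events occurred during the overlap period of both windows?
2

To find overlap events:

1. Window A: 2024-04-15 09:06:00 to 2024-04-15 09:18:00
2. Window B: 2024-04-15 09:12:00 to 2024-04-15 09:23:00
3. Overlap period: 2024-04-15 09:12:00 to 2024-04-15 09:18:00
4. Count ERROR events in overlap: 2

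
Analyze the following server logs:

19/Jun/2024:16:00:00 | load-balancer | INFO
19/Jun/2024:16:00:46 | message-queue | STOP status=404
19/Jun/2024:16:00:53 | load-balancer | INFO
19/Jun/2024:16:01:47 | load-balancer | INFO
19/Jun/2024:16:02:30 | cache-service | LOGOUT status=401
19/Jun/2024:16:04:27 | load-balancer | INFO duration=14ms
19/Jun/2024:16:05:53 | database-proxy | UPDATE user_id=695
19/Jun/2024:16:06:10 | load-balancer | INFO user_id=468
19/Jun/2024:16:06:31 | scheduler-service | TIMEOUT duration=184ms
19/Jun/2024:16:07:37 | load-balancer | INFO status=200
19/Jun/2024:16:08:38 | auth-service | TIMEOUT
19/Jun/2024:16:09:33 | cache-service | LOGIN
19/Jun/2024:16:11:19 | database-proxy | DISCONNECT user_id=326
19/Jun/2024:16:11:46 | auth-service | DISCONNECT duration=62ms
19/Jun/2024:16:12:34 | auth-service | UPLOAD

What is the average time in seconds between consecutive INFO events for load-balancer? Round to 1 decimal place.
91.4

To calculate average interval:

1. Find all INFO events for load-balancer in order
2. Calculate time gaps between consecutive events
3. Compute mean of gaps: 457 / 5 = 91.4 seconds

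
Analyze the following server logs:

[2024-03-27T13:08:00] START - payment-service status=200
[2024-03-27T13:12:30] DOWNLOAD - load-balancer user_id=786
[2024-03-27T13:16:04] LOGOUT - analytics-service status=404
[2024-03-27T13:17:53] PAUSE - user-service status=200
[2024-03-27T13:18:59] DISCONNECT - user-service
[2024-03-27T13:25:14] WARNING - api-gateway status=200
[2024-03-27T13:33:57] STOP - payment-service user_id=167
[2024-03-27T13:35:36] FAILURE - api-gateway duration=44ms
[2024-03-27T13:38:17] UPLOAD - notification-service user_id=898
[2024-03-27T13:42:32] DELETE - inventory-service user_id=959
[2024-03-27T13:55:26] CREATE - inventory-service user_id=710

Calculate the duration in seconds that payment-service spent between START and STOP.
1557

To calculate state duration:

1. Find START event for payment-service: 2024-03-27T13:08:00
2. Find STOP event for payment-service: 2024-03-27T13:33:57
3. Calculate duration: 2024-03-27T13:33:57 - 2024-03-27T13:08:00 = 1557 seconds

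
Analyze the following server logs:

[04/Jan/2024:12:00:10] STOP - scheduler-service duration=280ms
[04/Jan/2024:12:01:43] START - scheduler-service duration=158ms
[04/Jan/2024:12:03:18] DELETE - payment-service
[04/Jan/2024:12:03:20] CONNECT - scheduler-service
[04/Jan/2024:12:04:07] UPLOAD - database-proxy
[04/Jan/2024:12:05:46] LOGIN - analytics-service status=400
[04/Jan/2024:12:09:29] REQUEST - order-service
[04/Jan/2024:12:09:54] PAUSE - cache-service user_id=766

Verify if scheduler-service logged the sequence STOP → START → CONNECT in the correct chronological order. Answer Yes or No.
Yes

To verify sequence order:

1. Find all events in sequence STOP → START → CONNECT for scheduler-service
2. Extract their timestamps
3. Check if timestamps are in ascending order
4. Result: Yes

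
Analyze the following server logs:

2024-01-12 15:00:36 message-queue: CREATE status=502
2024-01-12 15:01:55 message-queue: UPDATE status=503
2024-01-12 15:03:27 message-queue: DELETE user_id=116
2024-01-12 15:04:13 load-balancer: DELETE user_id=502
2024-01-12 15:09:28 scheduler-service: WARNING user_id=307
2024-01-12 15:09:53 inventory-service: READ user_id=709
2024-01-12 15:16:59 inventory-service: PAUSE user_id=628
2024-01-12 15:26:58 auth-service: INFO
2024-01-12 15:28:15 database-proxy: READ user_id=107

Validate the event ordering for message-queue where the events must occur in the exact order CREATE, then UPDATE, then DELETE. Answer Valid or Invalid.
Valid

To validate ordering:

1. Required order: CREATE → UPDATE → DELETE
2. Rule: the events must occur in the exact order CREATE, then UPDATE, then DELETE
3. Check actual order of events for message-queue
4. Result: Valid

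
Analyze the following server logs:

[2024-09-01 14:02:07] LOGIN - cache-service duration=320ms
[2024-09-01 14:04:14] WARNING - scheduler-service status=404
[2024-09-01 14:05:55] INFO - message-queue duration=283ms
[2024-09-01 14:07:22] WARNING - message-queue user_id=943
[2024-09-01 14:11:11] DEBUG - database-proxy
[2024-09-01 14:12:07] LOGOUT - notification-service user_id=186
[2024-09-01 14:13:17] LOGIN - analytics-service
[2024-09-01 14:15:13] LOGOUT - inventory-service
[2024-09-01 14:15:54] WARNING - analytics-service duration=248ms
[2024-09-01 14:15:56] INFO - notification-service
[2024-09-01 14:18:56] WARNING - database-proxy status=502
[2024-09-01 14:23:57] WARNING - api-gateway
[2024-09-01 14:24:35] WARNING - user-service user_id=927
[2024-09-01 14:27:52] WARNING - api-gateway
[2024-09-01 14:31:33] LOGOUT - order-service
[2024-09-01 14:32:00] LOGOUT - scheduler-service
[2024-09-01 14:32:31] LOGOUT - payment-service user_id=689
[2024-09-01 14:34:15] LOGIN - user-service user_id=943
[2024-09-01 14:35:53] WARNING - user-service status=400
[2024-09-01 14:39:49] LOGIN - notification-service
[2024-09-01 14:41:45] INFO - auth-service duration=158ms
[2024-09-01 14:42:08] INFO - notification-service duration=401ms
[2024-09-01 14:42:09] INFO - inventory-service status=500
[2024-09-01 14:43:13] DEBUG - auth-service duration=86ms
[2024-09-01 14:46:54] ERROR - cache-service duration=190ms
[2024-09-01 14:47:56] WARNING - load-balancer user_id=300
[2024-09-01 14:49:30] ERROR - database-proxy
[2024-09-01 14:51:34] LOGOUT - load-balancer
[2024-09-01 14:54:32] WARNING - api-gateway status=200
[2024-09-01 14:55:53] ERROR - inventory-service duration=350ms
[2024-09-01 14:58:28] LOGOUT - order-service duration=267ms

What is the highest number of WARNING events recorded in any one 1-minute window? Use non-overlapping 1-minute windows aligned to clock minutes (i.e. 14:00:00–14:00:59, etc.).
1

To find the burst window:

1. Divide the log period into non-overlapping 1-minute windows starting at 14:00
2. Count WARNING events in each window
3. Find the window with maximum count
4. Maximum events in a window: 1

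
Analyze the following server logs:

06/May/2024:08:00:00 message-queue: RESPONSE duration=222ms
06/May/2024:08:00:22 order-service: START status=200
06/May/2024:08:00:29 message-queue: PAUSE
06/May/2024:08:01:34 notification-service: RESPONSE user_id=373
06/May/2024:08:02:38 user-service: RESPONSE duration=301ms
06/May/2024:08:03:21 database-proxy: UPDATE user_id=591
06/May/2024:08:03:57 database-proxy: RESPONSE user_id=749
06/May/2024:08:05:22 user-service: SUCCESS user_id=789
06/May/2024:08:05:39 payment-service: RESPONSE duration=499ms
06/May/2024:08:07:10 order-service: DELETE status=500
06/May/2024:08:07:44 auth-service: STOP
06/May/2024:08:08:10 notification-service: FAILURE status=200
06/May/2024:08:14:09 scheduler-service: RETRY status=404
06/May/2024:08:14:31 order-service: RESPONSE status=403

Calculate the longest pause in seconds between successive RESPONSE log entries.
532

To find the longest gap:

1. Extract all RESPONSE events in chronological order
2. Calculate time differences between consecutive events
3. Find the maximum difference
4. Longest gap: 532 seconds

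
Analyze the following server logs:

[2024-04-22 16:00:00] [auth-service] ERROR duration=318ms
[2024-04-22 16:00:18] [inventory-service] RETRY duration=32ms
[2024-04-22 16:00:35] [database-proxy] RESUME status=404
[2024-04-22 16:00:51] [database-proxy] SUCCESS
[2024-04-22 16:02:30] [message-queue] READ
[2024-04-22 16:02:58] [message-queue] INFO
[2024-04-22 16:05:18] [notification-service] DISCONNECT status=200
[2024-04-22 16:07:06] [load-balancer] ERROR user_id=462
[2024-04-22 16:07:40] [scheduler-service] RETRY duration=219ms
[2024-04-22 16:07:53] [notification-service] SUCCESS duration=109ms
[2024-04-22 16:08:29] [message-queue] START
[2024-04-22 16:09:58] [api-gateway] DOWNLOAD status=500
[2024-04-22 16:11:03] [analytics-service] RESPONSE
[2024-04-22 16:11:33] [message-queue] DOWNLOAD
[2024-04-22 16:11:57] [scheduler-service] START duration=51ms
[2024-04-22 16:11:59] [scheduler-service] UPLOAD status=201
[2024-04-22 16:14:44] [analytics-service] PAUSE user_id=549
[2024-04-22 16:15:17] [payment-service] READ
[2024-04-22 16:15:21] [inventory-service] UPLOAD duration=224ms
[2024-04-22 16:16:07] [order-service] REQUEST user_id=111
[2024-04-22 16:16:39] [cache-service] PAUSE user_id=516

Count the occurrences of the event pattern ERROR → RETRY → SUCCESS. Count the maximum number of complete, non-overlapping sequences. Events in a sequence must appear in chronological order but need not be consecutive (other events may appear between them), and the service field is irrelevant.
2

To count sequences:

1. Look for pattern: ERROR → RETRY → SUCCESS
2. Greedily scan the log in chronological order, matching each sequence element in turn (ignoring service)
3. Each time the full pattern completes, increment the count and restart matching from the next event
4. Complete non-overlapping sequences found: 2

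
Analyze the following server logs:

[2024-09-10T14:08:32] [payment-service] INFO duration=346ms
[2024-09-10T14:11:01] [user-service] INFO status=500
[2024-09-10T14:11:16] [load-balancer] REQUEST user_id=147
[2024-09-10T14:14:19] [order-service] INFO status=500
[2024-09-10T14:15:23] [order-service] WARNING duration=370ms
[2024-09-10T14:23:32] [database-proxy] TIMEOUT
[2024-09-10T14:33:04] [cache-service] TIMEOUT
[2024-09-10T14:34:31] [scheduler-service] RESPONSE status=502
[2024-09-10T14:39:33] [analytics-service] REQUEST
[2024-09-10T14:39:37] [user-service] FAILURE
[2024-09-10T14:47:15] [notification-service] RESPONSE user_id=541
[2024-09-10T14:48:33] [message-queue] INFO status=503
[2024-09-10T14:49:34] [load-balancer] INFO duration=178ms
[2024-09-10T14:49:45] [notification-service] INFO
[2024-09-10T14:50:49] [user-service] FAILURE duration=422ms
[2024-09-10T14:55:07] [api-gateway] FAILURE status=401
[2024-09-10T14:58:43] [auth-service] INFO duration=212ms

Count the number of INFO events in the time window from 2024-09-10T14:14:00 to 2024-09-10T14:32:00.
1

To count events in the time window:

1. Window boundaries: 2024-09-10T14:14:00 to 2024-09-10T14:32:00
2. Filter for INFO events within this window
3. Count matching events: 1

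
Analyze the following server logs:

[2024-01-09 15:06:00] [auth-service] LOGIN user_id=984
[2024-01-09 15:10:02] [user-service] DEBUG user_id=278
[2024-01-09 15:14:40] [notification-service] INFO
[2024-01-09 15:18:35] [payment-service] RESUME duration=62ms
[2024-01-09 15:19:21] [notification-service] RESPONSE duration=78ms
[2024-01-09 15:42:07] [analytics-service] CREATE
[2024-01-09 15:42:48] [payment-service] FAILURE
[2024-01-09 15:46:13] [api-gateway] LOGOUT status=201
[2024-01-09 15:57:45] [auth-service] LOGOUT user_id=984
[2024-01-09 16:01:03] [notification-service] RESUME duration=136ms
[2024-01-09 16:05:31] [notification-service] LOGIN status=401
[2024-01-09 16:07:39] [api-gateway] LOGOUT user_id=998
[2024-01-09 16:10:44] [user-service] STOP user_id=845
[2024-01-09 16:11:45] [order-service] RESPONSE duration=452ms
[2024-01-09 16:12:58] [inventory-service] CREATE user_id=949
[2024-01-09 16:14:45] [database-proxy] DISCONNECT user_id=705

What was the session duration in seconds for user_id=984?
3105

To calculate session duration:

1. Find LOGIN event for user_id=984: 2024-01-09 15:06:00
2. Find LOGOUT event for user_id=984: 2024-01-09 15:57:45
3. Session duration: 2024-01-09 15:57:45 - 2024-01-09 15:06:00 = 3105 seconds (51 minutes)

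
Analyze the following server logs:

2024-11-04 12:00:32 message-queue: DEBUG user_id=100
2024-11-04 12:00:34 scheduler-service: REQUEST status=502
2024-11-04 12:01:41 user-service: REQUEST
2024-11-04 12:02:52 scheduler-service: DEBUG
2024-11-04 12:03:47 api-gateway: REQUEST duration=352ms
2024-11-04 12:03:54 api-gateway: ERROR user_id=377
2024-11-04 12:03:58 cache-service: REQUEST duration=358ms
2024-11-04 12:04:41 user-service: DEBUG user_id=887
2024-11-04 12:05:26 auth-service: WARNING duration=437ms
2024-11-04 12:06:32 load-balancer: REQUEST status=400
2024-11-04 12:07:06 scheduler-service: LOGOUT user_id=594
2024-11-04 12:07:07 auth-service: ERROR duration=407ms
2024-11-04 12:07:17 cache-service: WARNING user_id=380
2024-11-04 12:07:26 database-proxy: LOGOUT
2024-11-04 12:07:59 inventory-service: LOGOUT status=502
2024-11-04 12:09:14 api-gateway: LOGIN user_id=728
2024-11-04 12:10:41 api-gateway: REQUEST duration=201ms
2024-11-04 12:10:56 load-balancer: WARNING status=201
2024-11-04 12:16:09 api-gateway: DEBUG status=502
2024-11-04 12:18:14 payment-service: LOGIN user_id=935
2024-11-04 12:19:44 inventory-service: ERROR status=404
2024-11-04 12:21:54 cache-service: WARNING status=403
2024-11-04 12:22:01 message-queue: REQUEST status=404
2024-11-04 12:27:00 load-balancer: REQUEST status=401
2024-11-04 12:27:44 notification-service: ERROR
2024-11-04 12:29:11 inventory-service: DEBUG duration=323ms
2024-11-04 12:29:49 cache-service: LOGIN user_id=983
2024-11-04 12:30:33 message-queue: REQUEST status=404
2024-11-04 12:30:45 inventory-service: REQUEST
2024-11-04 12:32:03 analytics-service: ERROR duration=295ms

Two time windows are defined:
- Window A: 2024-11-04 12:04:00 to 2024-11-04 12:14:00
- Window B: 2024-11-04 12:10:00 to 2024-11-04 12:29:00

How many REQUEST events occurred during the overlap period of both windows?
1

To find overlap events:

1. Window A: 2024-11-04 12:04:00 to 2024-11-04 12:14:00
2. Window B: 2024-11-04 12:10:00 to 2024-11-04 12:29:00
3. Overlap period: 2024-11-04 12:10:00 to 2024-11-04 12:14:00
4. Count REQUEST events in overlap: 1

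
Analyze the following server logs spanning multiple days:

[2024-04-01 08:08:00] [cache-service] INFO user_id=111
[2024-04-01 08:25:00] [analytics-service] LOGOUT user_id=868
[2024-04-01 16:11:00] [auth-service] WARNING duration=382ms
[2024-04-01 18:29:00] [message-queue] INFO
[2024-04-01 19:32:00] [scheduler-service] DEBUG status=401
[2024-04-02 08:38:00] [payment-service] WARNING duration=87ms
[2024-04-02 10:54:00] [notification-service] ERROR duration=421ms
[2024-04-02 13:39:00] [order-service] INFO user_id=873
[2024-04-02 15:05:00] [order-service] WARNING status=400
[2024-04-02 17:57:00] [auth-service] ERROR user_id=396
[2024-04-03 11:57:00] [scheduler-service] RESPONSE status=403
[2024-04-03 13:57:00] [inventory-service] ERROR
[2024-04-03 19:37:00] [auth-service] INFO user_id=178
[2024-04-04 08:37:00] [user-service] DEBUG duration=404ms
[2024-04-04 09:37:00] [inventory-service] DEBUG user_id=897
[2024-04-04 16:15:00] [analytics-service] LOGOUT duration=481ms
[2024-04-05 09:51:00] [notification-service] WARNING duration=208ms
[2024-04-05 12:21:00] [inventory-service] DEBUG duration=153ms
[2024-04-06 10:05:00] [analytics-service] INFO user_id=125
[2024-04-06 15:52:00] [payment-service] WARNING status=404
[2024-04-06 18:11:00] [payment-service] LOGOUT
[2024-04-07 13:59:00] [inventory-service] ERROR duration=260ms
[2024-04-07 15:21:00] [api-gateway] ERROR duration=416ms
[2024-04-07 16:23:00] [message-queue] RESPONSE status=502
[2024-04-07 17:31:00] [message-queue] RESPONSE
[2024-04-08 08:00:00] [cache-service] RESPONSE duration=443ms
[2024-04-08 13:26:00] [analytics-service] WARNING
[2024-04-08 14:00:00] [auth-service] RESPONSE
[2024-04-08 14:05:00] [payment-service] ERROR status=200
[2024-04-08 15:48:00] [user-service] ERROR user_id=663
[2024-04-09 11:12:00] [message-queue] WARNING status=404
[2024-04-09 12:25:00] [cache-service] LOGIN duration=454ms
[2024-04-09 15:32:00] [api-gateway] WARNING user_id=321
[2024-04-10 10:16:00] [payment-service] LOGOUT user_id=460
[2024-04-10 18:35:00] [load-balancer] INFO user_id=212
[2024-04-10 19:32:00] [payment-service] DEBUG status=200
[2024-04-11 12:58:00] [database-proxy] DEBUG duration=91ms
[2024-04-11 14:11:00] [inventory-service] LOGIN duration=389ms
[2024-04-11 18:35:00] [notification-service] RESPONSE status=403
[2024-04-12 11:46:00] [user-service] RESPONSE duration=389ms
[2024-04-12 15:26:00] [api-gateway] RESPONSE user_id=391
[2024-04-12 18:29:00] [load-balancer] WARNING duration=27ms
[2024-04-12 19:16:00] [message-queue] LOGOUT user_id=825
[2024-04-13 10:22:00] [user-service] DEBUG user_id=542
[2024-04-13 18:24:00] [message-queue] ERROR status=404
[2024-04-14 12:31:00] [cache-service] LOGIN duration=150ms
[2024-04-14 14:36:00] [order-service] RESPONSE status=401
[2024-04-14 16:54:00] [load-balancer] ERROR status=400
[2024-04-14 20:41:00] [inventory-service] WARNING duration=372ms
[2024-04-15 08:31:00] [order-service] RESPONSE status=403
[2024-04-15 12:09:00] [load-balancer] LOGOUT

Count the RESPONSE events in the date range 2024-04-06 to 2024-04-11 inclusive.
5

To filter by date range:

1. Date range: 2024-04-06 through 2024-04-11, both dates inclusive
2. Filter for RESPONSE events whose date falls in this range
3. Count matching events: 5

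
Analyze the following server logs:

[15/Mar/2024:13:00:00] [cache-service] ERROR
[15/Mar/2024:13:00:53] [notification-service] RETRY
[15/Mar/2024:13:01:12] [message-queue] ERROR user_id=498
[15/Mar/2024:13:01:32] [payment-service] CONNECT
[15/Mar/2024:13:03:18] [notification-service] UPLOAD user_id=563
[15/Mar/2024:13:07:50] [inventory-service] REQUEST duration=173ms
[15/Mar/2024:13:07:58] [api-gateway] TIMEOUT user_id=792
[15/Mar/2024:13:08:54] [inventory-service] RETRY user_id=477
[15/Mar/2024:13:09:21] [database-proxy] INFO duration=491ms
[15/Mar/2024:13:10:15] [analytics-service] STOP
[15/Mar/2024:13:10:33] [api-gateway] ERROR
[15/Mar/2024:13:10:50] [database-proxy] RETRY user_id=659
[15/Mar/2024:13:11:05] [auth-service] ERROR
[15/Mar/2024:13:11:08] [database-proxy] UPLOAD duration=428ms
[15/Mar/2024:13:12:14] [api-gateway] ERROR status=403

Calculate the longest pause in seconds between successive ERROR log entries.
561

To find the longest gap:

1. Extract all ERROR events in chronological order
2. Calculate time differences between consecutive events
3. Find the maximum difference
4. Longest gap: 561 seconds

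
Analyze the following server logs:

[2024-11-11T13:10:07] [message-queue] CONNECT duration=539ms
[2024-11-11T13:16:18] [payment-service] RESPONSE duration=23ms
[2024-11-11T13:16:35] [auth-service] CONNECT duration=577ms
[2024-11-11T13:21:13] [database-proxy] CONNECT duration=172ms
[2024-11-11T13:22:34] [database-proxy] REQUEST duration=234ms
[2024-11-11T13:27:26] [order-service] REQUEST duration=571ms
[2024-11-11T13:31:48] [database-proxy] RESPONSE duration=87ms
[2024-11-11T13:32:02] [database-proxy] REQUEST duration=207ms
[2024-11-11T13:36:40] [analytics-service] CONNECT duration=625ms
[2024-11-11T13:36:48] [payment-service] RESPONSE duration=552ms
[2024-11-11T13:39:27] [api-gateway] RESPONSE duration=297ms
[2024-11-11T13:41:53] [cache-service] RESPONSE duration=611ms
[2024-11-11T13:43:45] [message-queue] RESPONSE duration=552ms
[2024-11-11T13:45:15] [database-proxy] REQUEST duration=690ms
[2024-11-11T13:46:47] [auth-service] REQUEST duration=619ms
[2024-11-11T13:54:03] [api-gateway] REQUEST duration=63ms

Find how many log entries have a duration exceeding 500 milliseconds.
9

To count timeouts:

1. Threshold: 500ms
2. Extract duration from each log entry
3. Count entries where duration > 500
4. Timeout count: 9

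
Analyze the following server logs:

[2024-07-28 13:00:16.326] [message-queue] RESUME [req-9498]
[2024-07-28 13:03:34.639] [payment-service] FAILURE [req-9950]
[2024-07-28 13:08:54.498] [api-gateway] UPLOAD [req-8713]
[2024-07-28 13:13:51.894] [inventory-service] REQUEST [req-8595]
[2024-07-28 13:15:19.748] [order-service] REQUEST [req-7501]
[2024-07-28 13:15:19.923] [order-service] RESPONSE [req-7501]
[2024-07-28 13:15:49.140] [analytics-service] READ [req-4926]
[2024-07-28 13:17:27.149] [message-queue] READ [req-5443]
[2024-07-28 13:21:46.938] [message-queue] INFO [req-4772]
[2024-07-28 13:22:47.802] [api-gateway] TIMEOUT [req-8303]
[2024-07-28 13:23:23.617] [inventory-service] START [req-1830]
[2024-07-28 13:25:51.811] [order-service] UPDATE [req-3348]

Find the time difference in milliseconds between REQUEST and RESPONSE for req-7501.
175

To calculate latency:

1. Find REQUEST with id req-7501: 2024-07-28 13:15:19.748
2. Find RESPONSE with id req-7501: 2024-07-28 13:15:19.923
3. Latency: 2024-07-28 13:15:19.923 - 2024-07-28 13:15:19.748 = 175ms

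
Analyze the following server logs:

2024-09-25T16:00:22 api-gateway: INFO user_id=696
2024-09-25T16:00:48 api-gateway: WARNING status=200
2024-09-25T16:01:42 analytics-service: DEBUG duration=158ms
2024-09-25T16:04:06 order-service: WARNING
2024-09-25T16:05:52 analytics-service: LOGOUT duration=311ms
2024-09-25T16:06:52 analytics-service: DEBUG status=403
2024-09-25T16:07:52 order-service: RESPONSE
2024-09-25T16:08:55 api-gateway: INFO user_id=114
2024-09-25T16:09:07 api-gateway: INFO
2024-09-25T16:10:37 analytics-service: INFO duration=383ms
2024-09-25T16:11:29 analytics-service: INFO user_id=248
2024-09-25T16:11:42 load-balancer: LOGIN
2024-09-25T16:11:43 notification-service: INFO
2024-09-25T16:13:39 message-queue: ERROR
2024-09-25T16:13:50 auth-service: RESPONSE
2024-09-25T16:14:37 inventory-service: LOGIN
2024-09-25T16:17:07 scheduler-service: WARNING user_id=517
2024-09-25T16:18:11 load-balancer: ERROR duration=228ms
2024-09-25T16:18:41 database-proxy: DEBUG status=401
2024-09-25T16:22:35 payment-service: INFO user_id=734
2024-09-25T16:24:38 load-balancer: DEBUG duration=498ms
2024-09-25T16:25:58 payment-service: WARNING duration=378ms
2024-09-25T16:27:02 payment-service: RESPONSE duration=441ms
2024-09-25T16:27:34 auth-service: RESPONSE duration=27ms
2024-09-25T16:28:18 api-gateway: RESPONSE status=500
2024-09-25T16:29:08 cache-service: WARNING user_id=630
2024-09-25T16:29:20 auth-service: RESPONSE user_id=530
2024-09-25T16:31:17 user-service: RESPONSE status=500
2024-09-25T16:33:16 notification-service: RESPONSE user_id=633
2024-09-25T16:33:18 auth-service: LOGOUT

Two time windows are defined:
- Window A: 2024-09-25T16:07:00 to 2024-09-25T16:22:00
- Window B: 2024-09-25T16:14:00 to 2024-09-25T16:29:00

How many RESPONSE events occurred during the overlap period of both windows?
0

To find overlap events:

1. Window A: 2024-09-25T16:07:00 to 2024-09-25T16:22:00
2. Window B: 2024-09-25T16:14:00 to 2024-09-25T16:29:00
3. Overlap period: 2024-09-25T16:14:00 to 2024-09-25T16:22:00
4. Count RESPONSE events in overlap: 0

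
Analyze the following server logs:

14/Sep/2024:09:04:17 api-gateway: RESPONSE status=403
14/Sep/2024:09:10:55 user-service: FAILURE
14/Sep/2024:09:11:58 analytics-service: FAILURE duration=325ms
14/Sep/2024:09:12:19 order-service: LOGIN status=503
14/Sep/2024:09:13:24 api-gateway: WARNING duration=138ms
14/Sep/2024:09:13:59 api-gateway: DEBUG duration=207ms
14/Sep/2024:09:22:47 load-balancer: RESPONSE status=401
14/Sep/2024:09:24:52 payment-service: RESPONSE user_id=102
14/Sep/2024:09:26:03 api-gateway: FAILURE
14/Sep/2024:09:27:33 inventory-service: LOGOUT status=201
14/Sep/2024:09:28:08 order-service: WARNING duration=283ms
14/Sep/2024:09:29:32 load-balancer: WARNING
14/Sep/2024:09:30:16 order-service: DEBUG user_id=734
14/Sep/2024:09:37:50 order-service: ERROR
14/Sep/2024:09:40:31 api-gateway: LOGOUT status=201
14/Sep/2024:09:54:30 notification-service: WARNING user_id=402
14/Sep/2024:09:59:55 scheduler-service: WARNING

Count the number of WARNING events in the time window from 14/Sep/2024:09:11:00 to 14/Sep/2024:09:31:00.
3

To count events in the time window:

1. Window boundaries: 14/Sep/2024:09:11:00 to 14/Sep/2024:09:31:00
2. Filter for WARNING events within this window
3. Count matching events: 3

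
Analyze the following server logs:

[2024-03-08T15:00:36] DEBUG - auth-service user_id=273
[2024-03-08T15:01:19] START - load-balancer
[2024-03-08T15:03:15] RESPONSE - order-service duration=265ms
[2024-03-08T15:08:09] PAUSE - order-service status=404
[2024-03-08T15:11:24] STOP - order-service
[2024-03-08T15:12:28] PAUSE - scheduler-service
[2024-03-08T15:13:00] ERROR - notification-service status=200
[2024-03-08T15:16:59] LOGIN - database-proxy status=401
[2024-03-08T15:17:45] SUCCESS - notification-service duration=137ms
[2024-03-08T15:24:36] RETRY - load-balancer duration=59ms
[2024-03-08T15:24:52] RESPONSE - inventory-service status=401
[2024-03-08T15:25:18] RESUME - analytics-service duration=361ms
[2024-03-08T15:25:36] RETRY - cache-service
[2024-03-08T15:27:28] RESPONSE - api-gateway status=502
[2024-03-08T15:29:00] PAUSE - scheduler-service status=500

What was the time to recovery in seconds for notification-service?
285

To calculate recovery time:

1. Find ERROR event for notification-service: 2024-03-08T15:13:00
2. Find next SUCCESS event for notification-service: 2024-03-08T15:17:45
3. Recovery time: 2024-03-08T15:17:45 - 2024-03-08T15:13:00 = 285 seconds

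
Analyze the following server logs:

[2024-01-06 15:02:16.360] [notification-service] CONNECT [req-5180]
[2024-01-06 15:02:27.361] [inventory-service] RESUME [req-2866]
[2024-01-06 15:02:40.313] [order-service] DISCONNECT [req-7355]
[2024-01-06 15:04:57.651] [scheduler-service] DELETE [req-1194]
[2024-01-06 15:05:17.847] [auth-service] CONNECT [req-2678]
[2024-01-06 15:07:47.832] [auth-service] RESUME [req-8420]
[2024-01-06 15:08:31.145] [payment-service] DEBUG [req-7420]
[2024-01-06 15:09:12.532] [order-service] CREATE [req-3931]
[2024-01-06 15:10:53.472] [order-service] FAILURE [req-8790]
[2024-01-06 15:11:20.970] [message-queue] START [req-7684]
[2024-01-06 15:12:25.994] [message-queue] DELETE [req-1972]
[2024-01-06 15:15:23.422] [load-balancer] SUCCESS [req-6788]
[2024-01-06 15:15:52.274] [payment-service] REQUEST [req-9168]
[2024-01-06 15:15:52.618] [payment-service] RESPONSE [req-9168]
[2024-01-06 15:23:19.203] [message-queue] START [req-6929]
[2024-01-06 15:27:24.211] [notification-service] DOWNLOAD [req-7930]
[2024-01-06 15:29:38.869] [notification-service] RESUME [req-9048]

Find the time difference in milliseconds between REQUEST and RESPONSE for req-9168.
344

To calculate latency:

1. Find REQUEST with id req-9168: 2024-01-06 15:15:52.274
2. Find RESPONSE with id req-9168: 2024-01-06 15:15:52.618
3. Latency: 2024-01-06 15:15:52.618 - 2024-01-06 15:15:52.274 = 344ms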